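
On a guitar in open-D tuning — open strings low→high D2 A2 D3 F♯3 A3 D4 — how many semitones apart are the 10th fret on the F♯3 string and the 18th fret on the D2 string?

F♯3 at fret 10 → E4 (MIDI 64); D2 at fret 18 → G♯3 (MIDI 56).
64 − 56 = 8, so the two pitches are 8 semitones apart, with E4 the higher.

8 semitones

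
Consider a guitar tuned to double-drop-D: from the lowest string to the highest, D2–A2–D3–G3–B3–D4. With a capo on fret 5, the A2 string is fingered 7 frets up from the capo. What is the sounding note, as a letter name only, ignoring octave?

A

The capo raises the open A2 by 5 semitones to D3; fretting 7 more gives A2 + 5 + 7 = A2 + 12 semitones, landing on A.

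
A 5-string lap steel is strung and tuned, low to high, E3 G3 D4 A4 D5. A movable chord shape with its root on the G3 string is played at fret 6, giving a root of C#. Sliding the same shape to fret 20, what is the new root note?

D#

Moving from fret 6 to fret 20 shifts the root by 14 semitones.
C# up 14 semitones is D#.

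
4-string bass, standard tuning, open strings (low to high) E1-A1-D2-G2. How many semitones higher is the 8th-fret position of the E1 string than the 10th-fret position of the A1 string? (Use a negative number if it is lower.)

-7 semitones

E1 at fret 8 → C2 (MIDI 36); A1 at fret 10 → G2 (MIDI 43).
36 − 43 = -7, so the two pitches are 7 semitones apart.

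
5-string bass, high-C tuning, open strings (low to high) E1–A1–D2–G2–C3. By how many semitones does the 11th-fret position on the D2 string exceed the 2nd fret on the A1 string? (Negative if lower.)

14 semitones

D2 at fret 11 → C#3 (MIDI 49); A1 at fret 2 → B1 (MIDI 35).
49 − 35 = 14, so the two pitches are 14 semitones apart.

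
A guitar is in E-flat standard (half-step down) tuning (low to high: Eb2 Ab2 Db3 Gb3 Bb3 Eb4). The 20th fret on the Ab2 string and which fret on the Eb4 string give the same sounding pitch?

1

Ab2 at fret 20 is Ab2 + 20 semitones = E4.
The open Eb4 string is 19 semitones above the open Ab2, so the same pitch on the Eb4 string lies at fret 20 − 19 = 1.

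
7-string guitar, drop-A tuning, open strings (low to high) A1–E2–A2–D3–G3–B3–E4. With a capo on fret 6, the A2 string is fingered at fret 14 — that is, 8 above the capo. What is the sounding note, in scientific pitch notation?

The capo raises the open A2 by 6 semitones to D#3; fretting 8 more gives A2 + 6 + 8 = A2 + 14 semitones = B3.

B3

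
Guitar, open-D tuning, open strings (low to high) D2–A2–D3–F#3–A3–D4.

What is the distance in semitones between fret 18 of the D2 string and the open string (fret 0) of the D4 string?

6 semitones

D2 at fret 18 → G#3 (MIDI 56); D4 at fret 0 → D4 (MIDI 62).
56 − 62 = -6, so the two pitches are 6 semitones apart, with D4 the higher.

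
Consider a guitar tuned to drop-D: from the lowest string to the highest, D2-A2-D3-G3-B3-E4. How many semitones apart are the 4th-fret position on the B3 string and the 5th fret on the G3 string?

B3 at fret 4 → D#4 (MIDI 63); G3 at fret 5 → C4 (MIDI 60).
63 − 60 = 3, so the two pitches are 3 semitones apart, with D#4 the higher.

3 semitones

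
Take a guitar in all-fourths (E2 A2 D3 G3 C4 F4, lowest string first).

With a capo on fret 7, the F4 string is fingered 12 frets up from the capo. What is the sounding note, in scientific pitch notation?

The capo raises the open F4 by 7 semitones to C5; fretting 12 more gives F4 + 7 + 12 = F4 + 19 semitones = C6.

C6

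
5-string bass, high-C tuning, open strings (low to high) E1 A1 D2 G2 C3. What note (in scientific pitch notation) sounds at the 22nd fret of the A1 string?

The open A1 string plus 22 semitones: A–A#–B–C–…–F–F#–G.
The walk passes from B into C 2 times, so the octave number goes from 1 to 3.

G3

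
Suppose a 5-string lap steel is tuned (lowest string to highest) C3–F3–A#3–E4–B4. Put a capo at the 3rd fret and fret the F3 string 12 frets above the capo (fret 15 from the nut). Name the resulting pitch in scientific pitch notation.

G#4

The capo raises the open F3 by 3 semitones to G#3; fretting 12 more gives F3 + 3 + 12 = F3 + 15 semitones = G#4.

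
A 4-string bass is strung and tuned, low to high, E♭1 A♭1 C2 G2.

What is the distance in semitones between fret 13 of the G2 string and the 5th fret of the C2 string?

G2 at fret 13 → A♭3 (MIDI 56); C2 at fret 5 → F2 (MIDI 41).
56 − 41 = 15, so the two pitches are 15 semitones apart, with A♭3 the higher.

15 semitones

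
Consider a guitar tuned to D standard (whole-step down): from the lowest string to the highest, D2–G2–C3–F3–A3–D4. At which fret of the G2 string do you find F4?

22

F4 is 22 semitones above the open G2 (G–G#–A–A#–…–D#–E–F), so it sits at fret 22.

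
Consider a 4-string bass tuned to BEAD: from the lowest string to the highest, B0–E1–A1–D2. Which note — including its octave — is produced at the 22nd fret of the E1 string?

Each fret is one semitone, so E1 + 22 = D3.

D3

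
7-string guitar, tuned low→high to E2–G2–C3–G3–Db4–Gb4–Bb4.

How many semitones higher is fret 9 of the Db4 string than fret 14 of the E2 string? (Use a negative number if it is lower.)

Db4 at fret 9 → Bb4 (MIDI 70); E2 at fret 14 → Gb3 (MIDI 54).
70 − 54 = 16, so the two pitches are 16 semitones apart.

16 semitones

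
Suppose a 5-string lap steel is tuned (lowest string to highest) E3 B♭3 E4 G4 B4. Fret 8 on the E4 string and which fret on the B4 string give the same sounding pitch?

E4 at fret 8 is E4 + 8 semitones = C5.
The open B4 string is 7 semitones above the open E4, so the same pitch on the B4 string lies at fret 8 − 7 = 1.

1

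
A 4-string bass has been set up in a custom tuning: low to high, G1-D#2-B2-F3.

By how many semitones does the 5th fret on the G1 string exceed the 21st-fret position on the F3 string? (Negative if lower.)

-38 semitones

G1 at fret 5 → C2 (MIDI 36); F3 at fret 21 → D5 (MIDI 74).
36 − 74 = -38, so the two pitches are 38 semitones apart.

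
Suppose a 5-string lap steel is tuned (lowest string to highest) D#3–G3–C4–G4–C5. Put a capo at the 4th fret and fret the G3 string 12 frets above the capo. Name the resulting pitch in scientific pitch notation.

B4

The capo raises the open G3 by 4 semitones to B3; fretting 12 more gives G3 + 4 + 12 = G3 + 16 semitones = B4.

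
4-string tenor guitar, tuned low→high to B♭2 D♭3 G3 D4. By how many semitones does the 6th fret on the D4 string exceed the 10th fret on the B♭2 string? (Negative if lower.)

12 semitones

D4 at fret 6 → A♭4 (MIDI 68); B♭2 at fret 10 → A♭3 (MIDI 56).
68 − 56 = 12, so the two pitches are 12 semitones apart.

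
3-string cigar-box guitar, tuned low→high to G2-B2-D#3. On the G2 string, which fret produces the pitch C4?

17

C4 is 17 semitones above the open G2 (G–G#–A–A#–…–A#–B–C), so it sits at fret 17.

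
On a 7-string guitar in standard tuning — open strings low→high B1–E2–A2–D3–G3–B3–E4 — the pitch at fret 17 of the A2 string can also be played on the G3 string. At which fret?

Fret 17 on A2 is MIDI 45 + 17 = 62 (D4). On the G3 string (open MIDI 55), that pitch is 62 − 55 = fret 7.

7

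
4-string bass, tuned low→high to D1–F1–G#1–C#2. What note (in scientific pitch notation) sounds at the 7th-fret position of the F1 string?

C2

F1 is MIDI 29. Adding 7 gives 36, which is C2.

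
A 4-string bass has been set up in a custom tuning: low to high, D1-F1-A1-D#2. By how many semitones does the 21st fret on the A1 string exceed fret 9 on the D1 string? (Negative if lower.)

A1 at fret 21 → F#3 (MIDI 54); D1 at fret 9 → B1 (MIDI 35).
54 − 35 = 19, so the two pitches are 19 semitones apart.

19 semitones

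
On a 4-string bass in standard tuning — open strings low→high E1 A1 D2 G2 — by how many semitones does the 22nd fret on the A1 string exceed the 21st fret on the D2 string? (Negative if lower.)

-4 semitones

A1 at fret 22 → G3 (MIDI 55); D2 at fret 21 → B3 (MIDI 59).
55 − 59 = -4, so the two pitches are 4 semitones apart.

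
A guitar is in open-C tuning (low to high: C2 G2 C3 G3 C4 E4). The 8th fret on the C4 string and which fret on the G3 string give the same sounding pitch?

C4 at fret 8 is C4 + 8 semitones = G♯4.
The open G3 string is 5 semitones below the open C4, so the same pitch on the G3 string lies at fret 8 + 5 = 13.

13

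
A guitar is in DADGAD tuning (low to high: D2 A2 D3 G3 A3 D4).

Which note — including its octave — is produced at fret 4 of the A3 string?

C#4

The open A3 string plus 4 semitones: A–A#–B–C–C#.
The walk passes from B into C once, so the octave number goes from 3 to 4.
(Equivalently spelled Db4.)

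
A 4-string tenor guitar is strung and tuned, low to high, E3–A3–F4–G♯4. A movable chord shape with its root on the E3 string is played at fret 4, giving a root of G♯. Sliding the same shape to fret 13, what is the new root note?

Moving from fret 4 to fret 13 shifts the root by 9 semitones.
G♯ up 9 semitones is F.

F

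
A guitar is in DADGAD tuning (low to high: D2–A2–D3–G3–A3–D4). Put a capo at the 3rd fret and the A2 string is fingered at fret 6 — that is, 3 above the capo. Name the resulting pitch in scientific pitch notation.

D#3

The capo raises the open A2 by 3 semitones to C3; fretting 3 more gives A2 + 3 + 3 = A2 + 6 semitones = D#3.
(Also written Eb.)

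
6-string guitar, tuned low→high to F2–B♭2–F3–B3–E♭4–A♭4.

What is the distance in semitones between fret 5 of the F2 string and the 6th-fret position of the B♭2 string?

F2 at fret 5 → B♭2 (MIDI 46); B♭2 at fret 6 → E3 (MIDI 52).
46 − 52 = -6, so the two pitches are 6 semitones apart, with E3 the higher.

6 semitones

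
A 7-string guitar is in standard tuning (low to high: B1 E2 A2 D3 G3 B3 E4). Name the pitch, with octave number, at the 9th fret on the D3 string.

D3 is MIDI 50. Adding 9 gives 59, which is B3.

B3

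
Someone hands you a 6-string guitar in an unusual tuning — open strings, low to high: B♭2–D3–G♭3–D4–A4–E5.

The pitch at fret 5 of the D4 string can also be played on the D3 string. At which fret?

Fret 5 on D4 is MIDI 62 + 5 = 67 (G4). On the D3 string (open MIDI 50), that pitch is 67 − 50 = fret 17.

17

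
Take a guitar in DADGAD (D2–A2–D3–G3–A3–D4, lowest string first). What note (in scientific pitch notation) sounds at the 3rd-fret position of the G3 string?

A#3

Each fret is one semitone, so G3 + 3 = A#3.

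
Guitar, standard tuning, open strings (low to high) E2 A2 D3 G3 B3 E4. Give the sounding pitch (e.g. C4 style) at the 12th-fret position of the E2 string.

E3

Each fret is one semitone, so E2 + 12 = E3.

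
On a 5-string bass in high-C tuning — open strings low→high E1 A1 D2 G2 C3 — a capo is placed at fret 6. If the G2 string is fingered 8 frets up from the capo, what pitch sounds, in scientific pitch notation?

The capo raises the open G2 by 6 semitones to C#3; fretting 8 more gives G2 + 6 + 8 = G2 + 14 semitones = A3.

A3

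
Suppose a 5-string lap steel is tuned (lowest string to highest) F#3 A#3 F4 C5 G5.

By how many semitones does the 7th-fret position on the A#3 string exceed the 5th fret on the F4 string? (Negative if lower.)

A#3 at fret 7 → F4 (MIDI 65); F4 at fret 5 → A#4 (MIDI 70).
65 − 70 = -5, so the two pitches are 5 semitones apart.

-5 semitones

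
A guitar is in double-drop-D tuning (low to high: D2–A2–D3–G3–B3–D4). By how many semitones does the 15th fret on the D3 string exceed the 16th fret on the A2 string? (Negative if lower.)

4 semitones

D3 at fret 15 → F4 (MIDI 65); A2 at fret 16 → C#4 (MIDI 61).
65 − 61 = 4, so the two pitches are 4 semitones apart.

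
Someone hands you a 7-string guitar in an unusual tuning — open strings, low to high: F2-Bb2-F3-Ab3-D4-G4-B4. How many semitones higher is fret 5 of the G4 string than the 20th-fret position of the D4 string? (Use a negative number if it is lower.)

-10 semitones

G4 at fret 5 → C5 (MIDI 72); D4 at fret 20 → Bb5 (MIDI 82).
72 − 82 = -10, so the two pitches are 10 semitones apart.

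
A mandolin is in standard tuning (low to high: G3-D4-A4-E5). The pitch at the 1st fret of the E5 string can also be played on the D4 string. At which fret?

E5 at fret 1 is E5 + 1 semitone = F5.
The open D4 string is 14 semitones below the open E5, so the same pitch on the D4 string lies at fret 1 + 14 = 15.

15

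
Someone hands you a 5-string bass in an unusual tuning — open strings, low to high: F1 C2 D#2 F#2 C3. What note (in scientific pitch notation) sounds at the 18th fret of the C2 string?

C2 is MIDI 36. Adding 18 gives 54, which is F#3.
(Equivalently spelled Gb3.)

F#3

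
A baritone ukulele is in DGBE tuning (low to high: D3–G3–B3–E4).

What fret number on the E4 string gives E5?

12

E5 is 12 semitones above the open E4 (E–F–F#–G–…–D–D#–E), so it sits at fret 12.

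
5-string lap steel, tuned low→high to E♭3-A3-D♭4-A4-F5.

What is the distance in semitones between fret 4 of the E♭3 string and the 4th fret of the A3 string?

E♭3 at fret 4 → G3 (MIDI 55); A3 at fret 4 → D♭4 (MIDI 61).
55 − 61 = -6, so the two pitches are 6 semitones apart, with D♭4 the higher.

6 semitones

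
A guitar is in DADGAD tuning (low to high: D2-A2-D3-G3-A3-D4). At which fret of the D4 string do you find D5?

D5 is 12 semitones above the open D4 (D–D#–E–F–…–C–C#–D), so it sits at fret 12.

12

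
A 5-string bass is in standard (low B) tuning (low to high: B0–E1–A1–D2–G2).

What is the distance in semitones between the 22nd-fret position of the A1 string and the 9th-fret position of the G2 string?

A1 at fret 22 → G3 (MIDI 55); G2 at fret 9 → E3 (MIDI 52).
55 − 52 = 3, so the two pitches are 3 semitones apart, with G3 the higher.

3 semitones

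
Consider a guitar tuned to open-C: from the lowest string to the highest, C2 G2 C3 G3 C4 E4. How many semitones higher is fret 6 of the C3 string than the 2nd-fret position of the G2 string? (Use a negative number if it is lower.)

C3 at fret 6 → F♯3 (MIDI 54); G2 at fret 2 → A2 (MIDI 45).
54 − 45 = 9, so the two pitches are 9 semitones apart.

9 semitones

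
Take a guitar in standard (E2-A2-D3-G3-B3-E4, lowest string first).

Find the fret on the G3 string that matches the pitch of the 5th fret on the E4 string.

E4 at fret 5 is E4 + 5 semitones = A4.
The open G3 string is 9 semitones below the open E4, so the same pitch on the G3 string lies at fret 5 + 9 = 14.

14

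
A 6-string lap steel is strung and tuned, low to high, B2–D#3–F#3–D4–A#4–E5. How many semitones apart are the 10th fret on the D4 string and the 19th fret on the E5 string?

23 semitones

D4 at fret 10 → C5 (MIDI 72); E5 at fret 19 → B6 (MIDI 95).
72 − 95 = -23, so the two pitches are 23 semitones apart, with B6 the higher.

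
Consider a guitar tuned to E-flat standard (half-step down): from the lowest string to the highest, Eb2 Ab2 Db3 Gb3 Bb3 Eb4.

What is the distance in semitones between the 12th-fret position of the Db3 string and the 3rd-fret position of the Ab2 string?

14 semitones

Db3 at fret 12 → Db4 (MIDI 61); Ab2 at fret 3 → B2 (MIDI 47).
61 − 47 = 14, so the two pitches are 14 semitones apart, with Db4 the higher.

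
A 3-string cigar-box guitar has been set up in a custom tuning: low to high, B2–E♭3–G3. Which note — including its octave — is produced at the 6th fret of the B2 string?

F3

Each fret is one semitone, so B2 + 6 = F3.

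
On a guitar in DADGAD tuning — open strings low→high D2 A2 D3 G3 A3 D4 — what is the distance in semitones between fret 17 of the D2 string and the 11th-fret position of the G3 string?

D2 at fret 17 → G3 (MIDI 55); G3 at fret 11 → F♯4 (MIDI 66).
55 − 66 = -11, so the two pitches are 11 semitones apart, with F♯4 the higher.

11 semitones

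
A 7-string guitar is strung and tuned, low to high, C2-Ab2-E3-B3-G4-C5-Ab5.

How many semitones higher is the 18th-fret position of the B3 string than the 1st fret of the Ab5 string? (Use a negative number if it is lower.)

-4 semitones

B3 at fret 18 → F5 (MIDI 77); Ab5 at fret 1 → A5 (MIDI 81).
77 − 81 = -4, so the two pitches are 4 semitones apart.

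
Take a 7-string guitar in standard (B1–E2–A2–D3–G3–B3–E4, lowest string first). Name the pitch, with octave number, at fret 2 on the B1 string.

C♯2

The open B1 string plus 2 semitones: B–C–C#.
The walk passes from B into C once, so the octave number goes from 1 to 2.
(Equivalently spelled D♭2.)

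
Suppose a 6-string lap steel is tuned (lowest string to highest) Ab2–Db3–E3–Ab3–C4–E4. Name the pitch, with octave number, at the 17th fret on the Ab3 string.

Ab3 is MIDI 56. Adding 17 gives 73, which is Db5.

Db5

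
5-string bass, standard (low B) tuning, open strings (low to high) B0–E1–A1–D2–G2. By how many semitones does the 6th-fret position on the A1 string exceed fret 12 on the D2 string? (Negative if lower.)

A1 at fret 6 → D#2 (MIDI 39); D2 at fret 12 → D3 (MIDI 50).
39 − 50 = -11, so the two pitches are 11 semitones apart.

-11 semitones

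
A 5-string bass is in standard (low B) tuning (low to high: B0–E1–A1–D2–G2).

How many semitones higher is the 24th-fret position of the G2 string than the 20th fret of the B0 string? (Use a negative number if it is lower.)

G2 at fret 24 → G4 (MIDI 67); B0 at fret 20 → G2 (MIDI 43).
67 − 43 = 24, so the two pitches are 24 semitones apart.

24 semitones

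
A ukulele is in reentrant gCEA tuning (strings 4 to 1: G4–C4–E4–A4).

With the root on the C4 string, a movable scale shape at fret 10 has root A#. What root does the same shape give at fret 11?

Moving from fret 10 to fret 11 shifts the root by 1 semitone.
A# up 1 semitone is B.

B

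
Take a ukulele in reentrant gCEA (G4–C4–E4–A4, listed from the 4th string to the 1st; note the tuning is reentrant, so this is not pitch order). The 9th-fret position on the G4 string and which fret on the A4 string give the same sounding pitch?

7

G4 at fret 9 is G4 + 9 semitones = E5.
The open A4 string is 2 semitones above the open G4, so the same pitch on the A4 string lies at fret 9 − 2 = 7.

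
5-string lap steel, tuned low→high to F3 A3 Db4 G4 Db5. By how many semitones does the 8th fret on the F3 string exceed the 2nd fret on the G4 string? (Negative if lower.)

-8 semitones

F3 at fret 8 → Db4 (MIDI 61); G4 at fret 2 → A4 (MIDI 69).
61 − 69 = -8, so the two pitches are 8 semitones apart.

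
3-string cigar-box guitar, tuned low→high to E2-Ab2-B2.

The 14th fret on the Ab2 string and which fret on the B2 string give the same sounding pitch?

Ab2 at fret 14 is Ab2 + 14 semitones = Bb3.
The open B2 string is 3 semitones above the open Ab2, so the same pitch on the B2 string lies at fret 14 − 3 = 11.

11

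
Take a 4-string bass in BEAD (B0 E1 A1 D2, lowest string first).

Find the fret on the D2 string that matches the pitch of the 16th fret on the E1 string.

Fret 16 on E1 is MIDI 28 + 16 = 44 (G♯2). On the D2 string (open MIDI 38), that pitch is 44 − 38 = fret 6.

6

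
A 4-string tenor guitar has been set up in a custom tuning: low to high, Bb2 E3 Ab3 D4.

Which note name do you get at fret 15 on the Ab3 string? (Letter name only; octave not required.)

B

The open Ab3 string plus 15 semitones: Ab–A–Bb–B–…–A–Bb–B.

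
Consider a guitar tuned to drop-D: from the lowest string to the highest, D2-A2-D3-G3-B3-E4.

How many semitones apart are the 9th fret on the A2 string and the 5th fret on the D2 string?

A2 at fret 9 → F#3 (MIDI 54); D2 at fret 5 → G2 (MIDI 43).
54 − 43 = 11, so the two pitches are 11 semitones apart, with F#3 the higher.

11 semitones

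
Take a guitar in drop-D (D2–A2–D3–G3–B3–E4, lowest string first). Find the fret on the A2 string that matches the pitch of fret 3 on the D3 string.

Fret 3 on D3 is MIDI 50 + 3 = 53 (F3). On the A2 string (open MIDI 45), that pitch is 53 − 45 = fret 8.

8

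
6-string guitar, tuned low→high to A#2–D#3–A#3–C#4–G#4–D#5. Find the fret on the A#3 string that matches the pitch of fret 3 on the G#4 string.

13

G#4 at fret 3 is G#4 + 3 semitones = B4.
The open A#3 string is 10 semitones below the open G#4, so the same pitch on the A#3 string lies at fret 3 + 10 = 13.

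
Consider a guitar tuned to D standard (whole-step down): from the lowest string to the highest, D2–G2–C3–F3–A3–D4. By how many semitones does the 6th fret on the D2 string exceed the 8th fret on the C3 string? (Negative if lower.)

-12 semitones

D2 at fret 6 → G#2 (MIDI 44); C3 at fret 8 → G#3 (MIDI 56).
44 − 56 = -12, so the two pitches are 12 semitones apart.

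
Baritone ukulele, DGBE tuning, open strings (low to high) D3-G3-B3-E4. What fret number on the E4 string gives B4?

B4 is 7 semitones above the open E4 (E–F–F#–G–G#–A–A#–B), so it sits at fret 7.

7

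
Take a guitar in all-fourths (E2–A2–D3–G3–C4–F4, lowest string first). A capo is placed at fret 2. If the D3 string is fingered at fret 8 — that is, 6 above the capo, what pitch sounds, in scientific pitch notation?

A#3

The capo raises the open D3 by 2 semitones to E3; fretting 6 more gives D3 + 2 + 6 = D3 + 8 semitones = A#3.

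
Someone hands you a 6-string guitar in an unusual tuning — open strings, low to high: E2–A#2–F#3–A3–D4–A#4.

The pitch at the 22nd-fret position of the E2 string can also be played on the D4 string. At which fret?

E2 at fret 22 is E2 + 22 semitones = D4.
The open D4 string is 22 semitones above the open E2, so the same pitch on the D4 string lies at fret 22 − 22 = 0.

0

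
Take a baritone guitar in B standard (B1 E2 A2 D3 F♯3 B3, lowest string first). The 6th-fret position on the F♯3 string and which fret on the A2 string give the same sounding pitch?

15

Fret 6 on F♯3 is MIDI 54 + 6 = 60 (C4). On the A2 string (open MIDI 45), that pitch is 60 − 45 = fret 15.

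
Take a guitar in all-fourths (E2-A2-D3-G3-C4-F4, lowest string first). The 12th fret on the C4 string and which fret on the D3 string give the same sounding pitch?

Fret 12 on C4 is MIDI 60 + 12 = 72 (C5). On the D3 string (open MIDI 50), that pitch is 72 − 50 = fret 22.

22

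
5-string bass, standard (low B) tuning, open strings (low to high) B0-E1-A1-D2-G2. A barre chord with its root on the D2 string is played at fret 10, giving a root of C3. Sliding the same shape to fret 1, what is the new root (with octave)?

Moving from fret 10 to fret 1 shifts the root by -9 semitones.
C3 down 9 semitones is D♯2.

D♯2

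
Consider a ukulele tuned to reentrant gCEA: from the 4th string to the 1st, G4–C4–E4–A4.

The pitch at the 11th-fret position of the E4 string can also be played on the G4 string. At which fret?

Fret 11 on E4 is MIDI 64 + 11 = 75 (D#5). On the G4 string (open MIDI 67), that pitch is 75 − 67 = fret 8.

8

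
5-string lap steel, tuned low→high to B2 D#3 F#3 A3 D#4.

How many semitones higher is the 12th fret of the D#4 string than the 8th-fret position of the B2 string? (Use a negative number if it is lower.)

D#4 at fret 12 → D#5 (MIDI 75); B2 at fret 8 → G3 (MIDI 55).
75 − 55 = 20, so the two pitches are 20 semitones apart.

20 semitones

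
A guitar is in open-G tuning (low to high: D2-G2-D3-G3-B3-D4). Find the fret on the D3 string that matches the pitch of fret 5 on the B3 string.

B3 at fret 5 is B3 + 5 semitones = E4.
The open D3 string is 9 semitones below the open B3, so the same pitch on the D3 string lies at fret 5 + 9 = 14.

14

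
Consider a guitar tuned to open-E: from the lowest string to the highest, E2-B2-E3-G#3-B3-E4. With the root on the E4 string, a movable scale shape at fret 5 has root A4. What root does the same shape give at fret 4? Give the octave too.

Moving from fret 5 to fret 4 shifts the root by -1 semitone.
A4 down 1 semitone is G#4.

G#4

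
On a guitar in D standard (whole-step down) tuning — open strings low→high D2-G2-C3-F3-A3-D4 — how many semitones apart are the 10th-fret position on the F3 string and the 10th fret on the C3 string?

F3 at fret 10 → D#4 (MIDI 63); C3 at fret 10 → A#3 (MIDI 58).
63 − 58 = 5, so the two pitches are 5 semitones apart, with D#4 the higher.

5 semitones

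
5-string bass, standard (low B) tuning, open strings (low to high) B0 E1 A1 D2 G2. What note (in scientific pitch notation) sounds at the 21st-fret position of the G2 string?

E4

Each fret is one semitone, so G2 + 21 = E4.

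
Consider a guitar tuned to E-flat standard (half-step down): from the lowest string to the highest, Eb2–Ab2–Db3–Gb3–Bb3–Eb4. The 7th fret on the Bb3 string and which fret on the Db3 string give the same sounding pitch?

16

Bb3 at fret 7 is Bb3 + 7 semitones = F4.
The open Db3 string is 9 semitones below the open Bb3, so the same pitch on the Db3 string lies at fret 7 + 9 = 16.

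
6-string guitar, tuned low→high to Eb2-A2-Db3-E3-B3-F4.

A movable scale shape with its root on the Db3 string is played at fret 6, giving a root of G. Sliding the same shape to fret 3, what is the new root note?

Moving from fret 6 to fret 3 shifts the root by -3 semitones.
G down 3 semitones is E.

E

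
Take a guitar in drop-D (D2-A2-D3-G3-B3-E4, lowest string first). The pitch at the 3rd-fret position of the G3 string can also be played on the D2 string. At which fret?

Fret 3 on G3 is MIDI 55 + 3 = 58 (A#3). On the D2 string (open MIDI 38), that pitch is 58 − 38 = fret 20.

20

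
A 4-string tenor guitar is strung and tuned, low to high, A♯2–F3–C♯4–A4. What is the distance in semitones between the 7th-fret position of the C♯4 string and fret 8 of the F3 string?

7 semitones

C♯4 at fret 7 → G♯4 (MIDI 68); F3 at fret 8 → C♯4 (MIDI 61).
68 − 61 = 7, so the two pitches are 7 semitones apart, with G♯4 the higher.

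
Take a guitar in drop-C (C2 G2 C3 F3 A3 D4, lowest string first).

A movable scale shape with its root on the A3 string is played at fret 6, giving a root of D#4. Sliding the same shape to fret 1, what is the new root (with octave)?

Moving from fret 6 to fret 1 shifts the root by -5 semitones.
D#4 down 5 semitones is A#3.

A#3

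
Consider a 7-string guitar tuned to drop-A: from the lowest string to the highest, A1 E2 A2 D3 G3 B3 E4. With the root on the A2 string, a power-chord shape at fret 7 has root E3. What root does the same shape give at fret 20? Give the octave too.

Moving from fret 7 to fret 20 shifts the root by 13 semitones.
E3 up 13 semitones is F4.

F4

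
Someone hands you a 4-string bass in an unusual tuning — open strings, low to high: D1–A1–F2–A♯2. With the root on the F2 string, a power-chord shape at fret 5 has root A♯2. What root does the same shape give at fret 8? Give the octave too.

C♯3

Moving from fret 5 to fret 8 shifts the root by 3 semitones.
A♯2 up 3 semitones is C♯3.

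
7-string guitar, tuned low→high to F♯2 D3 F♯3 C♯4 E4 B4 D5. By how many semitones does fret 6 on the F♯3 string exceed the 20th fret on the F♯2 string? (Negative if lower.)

-2 semitones

F♯3 at fret 6 → C4 (MIDI 60); F♯2 at fret 20 → D4 (MIDI 62).
60 − 62 = -2, so the two pitches are 2 semitones apart.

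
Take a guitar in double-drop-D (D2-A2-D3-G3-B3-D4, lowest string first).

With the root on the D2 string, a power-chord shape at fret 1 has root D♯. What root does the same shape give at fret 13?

Moving from fret 1 to fret 13 shifts the root by 12 semitones.
D♯ up 12 semitones is D♯.

D♯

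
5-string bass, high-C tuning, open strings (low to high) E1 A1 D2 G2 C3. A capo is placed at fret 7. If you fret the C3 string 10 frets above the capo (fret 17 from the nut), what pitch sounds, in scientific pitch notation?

The capo raises the open C3 by 7 semitones to G3; fretting 10 more gives C3 + 7 + 10 = C3 + 17 semitones = F4.

F4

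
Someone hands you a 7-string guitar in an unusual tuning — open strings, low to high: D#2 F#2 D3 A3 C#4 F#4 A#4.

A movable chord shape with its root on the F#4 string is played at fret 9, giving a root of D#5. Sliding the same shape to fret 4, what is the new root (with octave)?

Moving from fret 9 to fret 4 shifts the root by -5 semitones.
D#5 down 5 semitones is A#4.

A#4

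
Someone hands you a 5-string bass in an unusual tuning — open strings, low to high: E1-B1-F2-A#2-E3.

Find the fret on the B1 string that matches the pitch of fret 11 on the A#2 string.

A#2 at fret 11 is A#2 + 11 semitones = A3.
The open B1 string is 11 semitones below the open A#2, so the same pitch on the B1 string lies at fret 11 + 11 = 22.

22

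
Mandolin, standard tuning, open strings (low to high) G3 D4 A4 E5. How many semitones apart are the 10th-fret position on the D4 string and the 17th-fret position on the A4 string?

D4 at fret 10 → C5 (MIDI 72); A4 at fret 17 → D6 (MIDI 86).
72 − 86 = -14, so the two pitches are 14 semitones apart, with D6 the higher.

14 semitones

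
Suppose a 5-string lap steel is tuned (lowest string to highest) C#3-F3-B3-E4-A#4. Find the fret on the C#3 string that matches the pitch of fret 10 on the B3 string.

20

Fret 10 on B3 is MIDI 59 + 10 = 69 (A4). On the C#3 string (open MIDI 49), that pitch is 69 − 49 = fret 20.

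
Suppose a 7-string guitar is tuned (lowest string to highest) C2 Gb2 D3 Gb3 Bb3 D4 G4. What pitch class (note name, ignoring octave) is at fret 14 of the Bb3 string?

Each fret is one semitone, so Bb3 + 14 = C.

C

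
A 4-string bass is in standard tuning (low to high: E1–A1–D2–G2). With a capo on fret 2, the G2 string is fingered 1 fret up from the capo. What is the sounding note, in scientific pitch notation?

The capo raises the open G2 by 2 semitones to A2; fretting 1 more gives G2 + 2 + 1 = G2 + 3 semitones = A♯2.

A♯2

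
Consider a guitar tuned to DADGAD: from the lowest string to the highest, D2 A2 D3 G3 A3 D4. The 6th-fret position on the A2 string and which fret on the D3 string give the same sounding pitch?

A2 at fret 6 is A2 + 6 semitones = D#3.
The open D3 string is 5 semitones above the open A2, so the same pitch on the D3 string lies at fret 6 − 5 = 1.

1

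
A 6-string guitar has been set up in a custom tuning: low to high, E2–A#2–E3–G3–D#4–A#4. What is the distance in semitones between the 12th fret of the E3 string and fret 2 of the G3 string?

7 semitones

E3 at fret 12 → E4 (MIDI 64); G3 at fret 2 → A3 (MIDI 57).
64 − 57 = 7, so the two pitches are 7 semitones apart, with E4 the higher.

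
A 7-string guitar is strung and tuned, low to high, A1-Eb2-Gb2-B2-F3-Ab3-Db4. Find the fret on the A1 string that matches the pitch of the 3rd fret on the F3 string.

F3 at fret 3 is F3 + 3 semitones = Ab3.
The open A1 string is 20 semitones below the open F3, so the same pitch on the A1 string lies at fret 3 + 20 = 23.

23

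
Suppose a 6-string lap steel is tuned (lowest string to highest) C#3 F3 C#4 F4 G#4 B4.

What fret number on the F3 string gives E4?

11

E4 is 11 semitones above the open F3 (F–F#–G–G#–…–D–D#–E), so it sits at fret 11.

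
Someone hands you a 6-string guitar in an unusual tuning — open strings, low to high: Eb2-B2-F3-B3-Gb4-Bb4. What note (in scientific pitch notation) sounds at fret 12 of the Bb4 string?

Bb5

Bb4 is MIDI 70. Adding 12 gives 82, which is Bb5.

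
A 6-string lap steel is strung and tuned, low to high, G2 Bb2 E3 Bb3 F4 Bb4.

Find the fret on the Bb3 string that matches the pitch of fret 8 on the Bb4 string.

Bb4 at fret 8 is Bb4 + 8 semitones = Gb5.
The open Bb3 string is 12 semitones below the open Bb4, so the same pitch on the Bb3 string lies at fret 8 + 12 = 20.

20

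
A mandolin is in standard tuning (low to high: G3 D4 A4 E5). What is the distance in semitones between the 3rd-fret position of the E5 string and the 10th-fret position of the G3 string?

14 semitones

E5 at fret 3 → G5 (MIDI 79); G3 at fret 10 → F4 (MIDI 65).
79 − 65 = 14, so the two pitches are 14 semitones apart, with G5 the higher.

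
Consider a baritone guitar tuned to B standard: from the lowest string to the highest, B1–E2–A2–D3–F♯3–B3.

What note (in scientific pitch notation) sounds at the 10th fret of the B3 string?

B3 is MIDI 59. Adding 10 gives 69, which is A4.

A4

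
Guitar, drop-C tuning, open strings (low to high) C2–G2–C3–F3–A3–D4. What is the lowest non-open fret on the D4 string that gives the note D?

12

From D4, count semitones up the chromatic scale until reaching D: D–D#–E–F–…–C–C#–D — 12 steps.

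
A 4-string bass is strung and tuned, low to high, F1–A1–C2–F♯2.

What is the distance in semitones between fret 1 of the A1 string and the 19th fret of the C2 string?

21 semitones

A1 at fret 1 → A♯1 (MIDI 34); C2 at fret 19 → G3 (MIDI 55).
34 − 55 = -21, so the two pitches are 21 semitones apart, with G3 the higher.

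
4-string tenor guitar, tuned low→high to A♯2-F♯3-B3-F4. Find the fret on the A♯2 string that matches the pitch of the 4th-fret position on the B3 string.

B3 at fret 4 is B3 + 4 semitones = D♯4.
The open A♯2 string is 13 semitones below the open B3, so the same pitch on the A♯2 string lies at fret 4 + 13 = 17.

17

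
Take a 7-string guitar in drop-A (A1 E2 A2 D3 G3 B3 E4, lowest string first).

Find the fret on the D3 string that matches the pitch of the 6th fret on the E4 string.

E4 at fret 6 is E4 + 6 semitones = A#4.
The open D3 string is 14 semitones below the open E4, so the same pitch on the D3 string lies at fret 6 + 14 = 20.

20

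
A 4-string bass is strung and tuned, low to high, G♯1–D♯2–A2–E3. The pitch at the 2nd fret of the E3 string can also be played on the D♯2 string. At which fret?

15

E3 at fret 2 is E3 + 2 semitones = F♯3.
The open D♯2 string is 13 semitones below the open E3, so the same pitch on the D♯2 string lies at fret 2 + 13 = 15.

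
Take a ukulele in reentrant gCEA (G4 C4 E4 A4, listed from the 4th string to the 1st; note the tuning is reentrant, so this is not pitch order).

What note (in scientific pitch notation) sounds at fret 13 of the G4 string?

Each fret is one semitone, so G4 + 13 = G#5.
(Equivalently spelled Ab5.)

G#5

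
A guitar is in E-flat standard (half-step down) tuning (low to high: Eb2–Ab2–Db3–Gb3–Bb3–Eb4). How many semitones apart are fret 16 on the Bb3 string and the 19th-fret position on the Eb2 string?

Bb3 at fret 16 → D5 (MIDI 74); Eb2 at fret 19 → Bb3 (MIDI 58).
74 − 58 = 16, so the two pitches are 16 semitones apart, with D5 the higher.

16 semitones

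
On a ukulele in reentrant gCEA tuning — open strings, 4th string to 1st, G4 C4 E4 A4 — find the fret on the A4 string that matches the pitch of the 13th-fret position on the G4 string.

G4 at fret 13 is G4 + 13 semitones = G♯5.
The open A4 string is 2 semitones above the open G4, so the same pitch on the A4 string lies at fret 13 − 2 = 11.

11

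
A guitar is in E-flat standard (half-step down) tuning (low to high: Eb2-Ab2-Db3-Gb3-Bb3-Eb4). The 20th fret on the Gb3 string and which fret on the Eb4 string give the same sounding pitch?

11

Gb3 at fret 20 is Gb3 + 20 semitones = D5.
The open Eb4 string is 9 semitones above the open Gb3, so the same pitch on the Eb4 string lies at fret 20 − 9 = 11.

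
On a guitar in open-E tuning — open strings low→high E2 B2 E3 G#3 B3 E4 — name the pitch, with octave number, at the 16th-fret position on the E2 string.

The open E2 string plus 16 semitones: E–F–F#–G–…–F#–G–G#.
The walk passes from B into C once, so the octave number goes from 2 to 3.

G#3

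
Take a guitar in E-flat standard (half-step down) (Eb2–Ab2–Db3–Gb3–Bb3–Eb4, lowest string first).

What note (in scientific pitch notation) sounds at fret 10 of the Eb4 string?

Db5

Each fret is one semitone, so Eb4 + 10 = Db5.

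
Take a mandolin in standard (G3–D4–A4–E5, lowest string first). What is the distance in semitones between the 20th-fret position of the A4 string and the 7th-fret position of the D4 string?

20 semitones

A4 at fret 20 → F6 (MIDI 89); D4 at fret 7 → A4 (MIDI 69).
89 − 69 = 20, so the two pitches are 20 semitones apart, with F6 the higher.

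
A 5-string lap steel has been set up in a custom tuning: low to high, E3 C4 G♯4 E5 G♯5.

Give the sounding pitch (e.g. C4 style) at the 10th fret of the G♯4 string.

G♯4 is MIDI 68. Adding 10 gives 78, which is F♯5.

F♯5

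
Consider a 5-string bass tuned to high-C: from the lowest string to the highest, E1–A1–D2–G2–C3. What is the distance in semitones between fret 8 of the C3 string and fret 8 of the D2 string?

C3 at fret 8 → G#3 (MIDI 56); D2 at fret 8 → A#2 (MIDI 46).
56 − 46 = 10, so the two pitches are 10 semitones apart, with G#3 the higher.

10 semitones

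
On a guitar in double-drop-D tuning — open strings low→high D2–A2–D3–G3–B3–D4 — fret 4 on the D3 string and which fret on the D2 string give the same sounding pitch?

D3 at fret 4 is D3 + 4 semitones = F♯3.
The open D2 string is 12 semitones below the open D3, so the same pitch on the D2 string lies at fret 4 + 12 = 16.

16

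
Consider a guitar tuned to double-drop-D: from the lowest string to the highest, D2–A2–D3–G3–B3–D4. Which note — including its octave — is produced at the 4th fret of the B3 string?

Each fret is one semitone, so B3 + 4 = D#4.
(Equivalently spelled Eb4.)

D#4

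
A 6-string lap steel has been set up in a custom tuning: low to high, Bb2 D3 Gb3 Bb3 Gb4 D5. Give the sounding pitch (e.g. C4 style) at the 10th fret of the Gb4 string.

E5

Gb4 is MIDI 66. Adding 10 gives 76, which is E5.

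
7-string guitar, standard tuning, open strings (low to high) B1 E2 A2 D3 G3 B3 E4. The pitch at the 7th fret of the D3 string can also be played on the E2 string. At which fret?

17

Fret 7 on D3 is MIDI 50 + 7 = 57 (A3). On the E2 string (open MIDI 40), that pitch is 57 − 40 = fret 17.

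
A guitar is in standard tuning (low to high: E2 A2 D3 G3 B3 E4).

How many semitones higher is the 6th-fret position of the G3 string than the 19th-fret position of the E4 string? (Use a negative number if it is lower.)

-22 semitones

G3 at fret 6 → C#4 (MIDI 61); E4 at fret 19 → B5 (MIDI 83).
61 − 83 = -22, so the two pitches are 22 semitones apart.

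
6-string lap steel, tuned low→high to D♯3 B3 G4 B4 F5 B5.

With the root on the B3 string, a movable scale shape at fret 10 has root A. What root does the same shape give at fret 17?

Moving from fret 10 to fret 17 shifts the root by 7 semitones.
A up 7 semitones is E.

E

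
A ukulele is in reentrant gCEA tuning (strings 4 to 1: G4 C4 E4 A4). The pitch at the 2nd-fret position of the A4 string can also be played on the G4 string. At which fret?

Fret 2 on A4 is MIDI 69 + 2 = 71 (B4). On the G4 string (open MIDI 67), that pitch is 71 − 67 = fret 4.

4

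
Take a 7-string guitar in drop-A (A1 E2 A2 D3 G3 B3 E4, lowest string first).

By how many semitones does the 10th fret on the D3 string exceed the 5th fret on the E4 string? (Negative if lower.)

D3 at fret 10 → C4 (MIDI 60); E4 at fret 5 → A4 (MIDI 69).
60 − 69 = -9, so the two pitches are 9 semitones apart.

-9 semitones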